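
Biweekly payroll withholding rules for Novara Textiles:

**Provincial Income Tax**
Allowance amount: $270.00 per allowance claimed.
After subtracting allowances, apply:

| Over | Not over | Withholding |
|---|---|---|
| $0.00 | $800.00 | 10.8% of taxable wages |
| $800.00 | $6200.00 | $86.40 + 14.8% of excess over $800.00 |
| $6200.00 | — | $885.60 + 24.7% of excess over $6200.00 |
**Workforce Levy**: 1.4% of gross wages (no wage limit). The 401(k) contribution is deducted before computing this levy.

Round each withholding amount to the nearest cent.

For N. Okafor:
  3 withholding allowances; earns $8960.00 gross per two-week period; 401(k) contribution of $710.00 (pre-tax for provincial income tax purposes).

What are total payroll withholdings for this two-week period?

Provincial Income Tax: taxable = $8960.00 − $710.00 − 3×$270.00 = $7440.00
  $885.60 + 24.7% × ($7440.00 − $6200.00) = $885.60 + 24.7% × $1240.00 = $1191.88
Workforce Levy: 1.4% × $8250.00 = $115.50
Total: $1191.88 + $115.50 = $1307.38

$1307.38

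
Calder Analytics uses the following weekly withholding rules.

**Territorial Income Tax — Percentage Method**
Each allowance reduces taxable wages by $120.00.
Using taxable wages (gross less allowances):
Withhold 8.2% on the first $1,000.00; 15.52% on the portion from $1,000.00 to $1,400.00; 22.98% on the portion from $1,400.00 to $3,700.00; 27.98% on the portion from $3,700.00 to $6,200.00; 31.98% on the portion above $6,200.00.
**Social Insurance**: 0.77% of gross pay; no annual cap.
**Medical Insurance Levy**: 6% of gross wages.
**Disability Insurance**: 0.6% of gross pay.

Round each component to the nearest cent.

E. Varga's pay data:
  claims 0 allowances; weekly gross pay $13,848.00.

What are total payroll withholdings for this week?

Territorial Income Tax: taxable = $13,848.00
  $1,372.12 + 31.98% × ($13,848.00 − $6,200.00) = $1,372.12 + 31.98% × $7,648.00 = $3,817.95
Social Insurance: 0.77% × $13,848.00 = $106.63
Medical Insurance Levy: 6% × $13,848.00 = $830.88
Disability Insurance: 0.6% × $13,848.00 = $83.09
Total: $3,817.95 + $106.63 + $830.88 + $83.09 = $4,838.55

$4,838.55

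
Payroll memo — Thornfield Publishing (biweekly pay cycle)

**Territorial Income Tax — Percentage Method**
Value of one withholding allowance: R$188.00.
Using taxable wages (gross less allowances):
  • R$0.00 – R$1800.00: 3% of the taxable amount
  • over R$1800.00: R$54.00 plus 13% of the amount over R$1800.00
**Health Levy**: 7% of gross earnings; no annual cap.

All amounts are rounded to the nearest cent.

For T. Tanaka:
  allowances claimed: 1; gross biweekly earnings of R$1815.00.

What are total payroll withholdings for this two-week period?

R$175.86

Territorial Income Tax: taxable = R$1815.00 − 1×R$188.00 = R$1627.00
  3% × R$1627.00 = R$48.81
Health Levy: 7% × R$1815.00 = R$127.05
Total: R$48.81 + R$127.05 = R$175.86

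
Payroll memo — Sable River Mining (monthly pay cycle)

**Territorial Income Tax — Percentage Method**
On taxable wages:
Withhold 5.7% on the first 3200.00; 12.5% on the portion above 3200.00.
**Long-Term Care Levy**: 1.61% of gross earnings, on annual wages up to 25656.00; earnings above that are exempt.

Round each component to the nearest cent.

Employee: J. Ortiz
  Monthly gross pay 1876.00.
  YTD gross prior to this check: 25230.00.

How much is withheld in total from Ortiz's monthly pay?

113.79

Territorial Income Tax: taxable = 1876.00
  5.7% × 1876.00 = 106.93
Long-Term Care Levy: cap 25656.00 − YTD 25230.00 = 426.00 subject; 1.61% × 426.00 = 6.86
Total: 106.93 + 6.86 = 113.79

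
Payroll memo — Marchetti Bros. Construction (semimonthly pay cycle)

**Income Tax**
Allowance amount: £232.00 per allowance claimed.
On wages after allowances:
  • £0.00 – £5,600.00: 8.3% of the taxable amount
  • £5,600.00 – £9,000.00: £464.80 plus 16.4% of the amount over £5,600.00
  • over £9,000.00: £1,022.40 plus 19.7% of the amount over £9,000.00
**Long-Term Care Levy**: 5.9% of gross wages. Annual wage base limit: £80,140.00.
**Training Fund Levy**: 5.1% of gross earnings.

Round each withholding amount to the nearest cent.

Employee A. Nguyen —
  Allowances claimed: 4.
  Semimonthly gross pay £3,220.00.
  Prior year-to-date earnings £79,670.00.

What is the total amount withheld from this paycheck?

Income Tax: taxable = £3,220.00 − 4×£232.00 = £2,292.00
  8.3% × £2,292.00 = £190.24
Long-Term Care Levy: cap £80,140.00 − YTD £79,670.00 = £470.00 subject; 5.9% × £470.00 = £27.73
Training Fund Levy: 5.1% × £3,220.00 = £164.22
Total: £190.24 + £27.73 + £164.22 = £382.19

£382.19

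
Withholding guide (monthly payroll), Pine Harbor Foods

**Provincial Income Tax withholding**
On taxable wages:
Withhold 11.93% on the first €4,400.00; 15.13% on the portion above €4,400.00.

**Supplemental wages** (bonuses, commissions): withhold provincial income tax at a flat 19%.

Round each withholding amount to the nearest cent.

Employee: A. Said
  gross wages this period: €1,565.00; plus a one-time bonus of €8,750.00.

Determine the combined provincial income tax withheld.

€1,849.20

Provincial Income Tax: taxable = €1,565.00
  11.93% × €1,565.00 = €186.70
Supplemental (19% flat on bonus): 19% × €8,750.00 = €1,662.50
Total provincial income tax: €186.70 + €1,662.50 = €1,849.20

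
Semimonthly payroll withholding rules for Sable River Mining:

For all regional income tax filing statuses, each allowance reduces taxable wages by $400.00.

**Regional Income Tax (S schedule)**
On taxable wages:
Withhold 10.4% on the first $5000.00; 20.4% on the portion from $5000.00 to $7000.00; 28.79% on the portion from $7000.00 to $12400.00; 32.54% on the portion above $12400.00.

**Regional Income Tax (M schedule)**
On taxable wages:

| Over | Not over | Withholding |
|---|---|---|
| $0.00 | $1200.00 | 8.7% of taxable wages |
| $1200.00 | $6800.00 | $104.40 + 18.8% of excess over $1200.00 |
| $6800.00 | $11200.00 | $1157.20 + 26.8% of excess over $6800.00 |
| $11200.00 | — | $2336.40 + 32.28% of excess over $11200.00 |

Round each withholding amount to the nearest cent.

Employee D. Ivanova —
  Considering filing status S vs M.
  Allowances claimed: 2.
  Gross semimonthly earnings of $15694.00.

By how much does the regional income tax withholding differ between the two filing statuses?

Regional Income Tax (S): taxable = $15694.00 − 2×$400.00 = $14894.00
  $2482.66 + 32.54% × ($14894.00 − $12400.00) = $2482.66 + 32.54% × $2494.00 = $3294.21
Regional Income Tax (M): taxable = $15694.00 − 2×$400.00 = $14894.00
  $2336.40 + 32.28% × ($14894.00 − $11200.00) = $2336.40 + 32.28% × $3694.00 = $3528.82
Difference: |$3294.21 − $3528.82| = $234.61 (higher under M)

$234.61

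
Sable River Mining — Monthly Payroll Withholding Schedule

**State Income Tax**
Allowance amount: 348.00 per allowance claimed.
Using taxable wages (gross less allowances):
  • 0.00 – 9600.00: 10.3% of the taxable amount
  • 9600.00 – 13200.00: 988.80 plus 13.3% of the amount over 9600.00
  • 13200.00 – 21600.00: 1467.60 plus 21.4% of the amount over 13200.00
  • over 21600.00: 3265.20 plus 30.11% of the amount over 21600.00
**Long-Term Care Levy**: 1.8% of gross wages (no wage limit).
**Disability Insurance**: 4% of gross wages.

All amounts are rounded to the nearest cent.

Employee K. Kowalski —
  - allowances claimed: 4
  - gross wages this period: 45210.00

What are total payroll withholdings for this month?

12577.22

State Income Tax: taxable = 45210.00 − 4×348.00 = 43818.00
  3265.20 + 30.11% × (43818.00 − 21600.00) = 3265.20 + 30.11% × 22218.00 = 9955.04
Long-Term Care Levy: 1.8% × 45210.00 = 813.78
Disability Insurance: 4% × 45210.00 = 1808.40
Total: 9955.04 + 813.78 + 1808.40 = 12577.22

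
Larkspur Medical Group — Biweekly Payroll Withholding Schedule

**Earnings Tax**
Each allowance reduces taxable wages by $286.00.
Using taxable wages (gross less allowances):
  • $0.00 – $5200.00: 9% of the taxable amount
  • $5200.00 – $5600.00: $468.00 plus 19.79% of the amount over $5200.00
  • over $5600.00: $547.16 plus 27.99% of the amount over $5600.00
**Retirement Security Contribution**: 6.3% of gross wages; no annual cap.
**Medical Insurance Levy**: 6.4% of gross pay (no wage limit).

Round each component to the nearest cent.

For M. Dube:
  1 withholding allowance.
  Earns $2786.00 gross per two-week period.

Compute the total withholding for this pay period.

$578.82

Earnings Tax: taxable = $2786.00 − 1×$286.00 = $2500.00
  9% × $2500.00 = $225.00
Retirement Security Contribution: 6.3% × $2786.00 = $175.52
Medical Insurance Levy: 6.4% × $2786.00 = $178.30
Total: $225.00 + $175.52 + $178.30 = $578.82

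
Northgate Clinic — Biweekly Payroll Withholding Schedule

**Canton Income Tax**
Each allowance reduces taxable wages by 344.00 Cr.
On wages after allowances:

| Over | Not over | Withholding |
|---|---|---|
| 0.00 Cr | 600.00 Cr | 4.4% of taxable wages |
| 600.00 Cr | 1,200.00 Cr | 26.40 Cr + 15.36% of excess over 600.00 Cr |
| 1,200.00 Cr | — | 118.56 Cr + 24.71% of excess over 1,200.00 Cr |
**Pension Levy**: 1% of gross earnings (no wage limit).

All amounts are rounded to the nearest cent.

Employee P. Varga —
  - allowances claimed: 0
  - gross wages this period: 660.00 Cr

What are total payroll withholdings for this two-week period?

42.22 Cr

Canton Income Tax: taxable = 660.00 Cr
  26.40 Cr + 15.36% × (660.00 Cr − 600.00 Cr) = 26.40 Cr + 15.36% × 60.00 Cr = 35.62 Cr
Pension Levy: 1% × 660.00 Cr = 6.60 Cr
Total: 35.62 Cr + 6.60 Cr = 42.22 Cr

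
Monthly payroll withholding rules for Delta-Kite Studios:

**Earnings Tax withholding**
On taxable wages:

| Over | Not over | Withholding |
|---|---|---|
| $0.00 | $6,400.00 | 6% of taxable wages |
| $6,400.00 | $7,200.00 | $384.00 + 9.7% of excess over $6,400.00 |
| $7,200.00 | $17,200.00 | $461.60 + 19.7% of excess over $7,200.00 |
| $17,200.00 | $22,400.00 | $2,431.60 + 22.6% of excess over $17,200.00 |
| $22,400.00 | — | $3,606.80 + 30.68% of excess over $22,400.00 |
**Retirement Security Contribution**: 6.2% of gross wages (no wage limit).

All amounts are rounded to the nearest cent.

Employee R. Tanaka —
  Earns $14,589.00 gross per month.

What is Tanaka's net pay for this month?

Earnings Tax: taxable = $14,589.00
  $461.60 + 19.7% × ($14,589.00 − $7,200.00) = $461.60 + 19.7% × $7,389.00 = $1,917.23
Retirement Security Contribution: 6.2% × $14,589.00 = $904.52
Total withheld: $1,917.23 + $904.52 = $2,821.75
Net pay: $14,589.00 − $2,821.75 = $11,767.25

$11,767.25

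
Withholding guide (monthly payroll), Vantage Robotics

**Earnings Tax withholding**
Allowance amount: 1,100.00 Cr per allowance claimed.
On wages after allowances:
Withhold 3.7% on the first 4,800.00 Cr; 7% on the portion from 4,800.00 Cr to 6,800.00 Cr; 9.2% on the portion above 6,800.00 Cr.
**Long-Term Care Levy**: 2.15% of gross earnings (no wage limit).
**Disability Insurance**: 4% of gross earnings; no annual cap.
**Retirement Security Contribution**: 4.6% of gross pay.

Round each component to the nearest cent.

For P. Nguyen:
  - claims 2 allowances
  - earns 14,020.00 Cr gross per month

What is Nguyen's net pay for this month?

Earnings Tax: taxable = 14,020.00 Cr − 2×1,100.00 Cr = 11,820.00 Cr
  317.60 Cr + 9.2% × (11,820.00 Cr − 6,800.00 Cr) = 317.60 Cr + 9.2% × 5,020.00 Cr = 779.44 Cr
Long-Term Care Levy: 2.15% × 14,020.00 Cr = 301.43 Cr
Disability Insurance: 4% × 14,020.00 Cr = 560.80 Cr
Retirement Security Contribution: 4.6% × 14,020.00 Cr = 644.92 Cr
Total withheld: 779.44 Cr + 301.43 Cr + 560.80 Cr + 644.92 Cr = 2,286.59 Cr
Net pay: 14,020.00 Cr − 2,286.59 Cr = 11,733.41 Cr

11,733.41 Cr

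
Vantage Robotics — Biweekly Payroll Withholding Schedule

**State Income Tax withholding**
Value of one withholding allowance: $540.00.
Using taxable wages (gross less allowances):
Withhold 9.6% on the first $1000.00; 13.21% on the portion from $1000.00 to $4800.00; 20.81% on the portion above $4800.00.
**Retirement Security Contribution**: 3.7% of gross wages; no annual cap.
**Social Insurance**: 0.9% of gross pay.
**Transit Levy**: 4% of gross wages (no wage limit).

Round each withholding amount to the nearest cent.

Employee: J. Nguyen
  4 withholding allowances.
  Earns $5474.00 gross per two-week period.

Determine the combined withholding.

$872.45

State Income Tax: taxable = $5474.00 − 4×$540.00 = $3314.00
  $96.00 + 13.21% × ($3314.00 − $1000.00) = $96.00 + 13.21% × $2314.00 = $401.68
Retirement Security Contribution: 3.7% × $5474.00 = $202.54
Social Insurance: 0.9% × $5474.00 = $49.27
Transit Levy: 4% × $5474.00 = $218.96
Total: $401.68 + $202.54 + $49.27 + $218.96 = $872.45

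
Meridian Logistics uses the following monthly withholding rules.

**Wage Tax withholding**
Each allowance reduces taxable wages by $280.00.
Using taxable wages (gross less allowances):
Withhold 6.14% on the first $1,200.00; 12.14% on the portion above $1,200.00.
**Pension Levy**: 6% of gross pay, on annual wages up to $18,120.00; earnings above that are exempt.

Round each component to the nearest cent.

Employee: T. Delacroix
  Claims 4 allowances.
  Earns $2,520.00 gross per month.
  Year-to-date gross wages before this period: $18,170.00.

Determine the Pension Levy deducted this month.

Pension Levy: YTD $18,170.00 ≥ cap $18,120.00 → $0.00

$0.00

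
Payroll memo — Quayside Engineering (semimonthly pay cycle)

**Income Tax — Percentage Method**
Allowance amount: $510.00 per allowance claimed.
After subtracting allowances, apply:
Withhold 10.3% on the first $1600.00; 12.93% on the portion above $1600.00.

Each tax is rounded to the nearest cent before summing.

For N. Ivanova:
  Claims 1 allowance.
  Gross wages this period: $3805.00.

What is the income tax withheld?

Income Tax: taxable = $3805.00 − 1×$510.00 = $3295.00
  $164.80 + 12.93% × ($3295.00 − $1600.00) = $164.80 + 12.93% × $1695.00 = $383.96

$383.96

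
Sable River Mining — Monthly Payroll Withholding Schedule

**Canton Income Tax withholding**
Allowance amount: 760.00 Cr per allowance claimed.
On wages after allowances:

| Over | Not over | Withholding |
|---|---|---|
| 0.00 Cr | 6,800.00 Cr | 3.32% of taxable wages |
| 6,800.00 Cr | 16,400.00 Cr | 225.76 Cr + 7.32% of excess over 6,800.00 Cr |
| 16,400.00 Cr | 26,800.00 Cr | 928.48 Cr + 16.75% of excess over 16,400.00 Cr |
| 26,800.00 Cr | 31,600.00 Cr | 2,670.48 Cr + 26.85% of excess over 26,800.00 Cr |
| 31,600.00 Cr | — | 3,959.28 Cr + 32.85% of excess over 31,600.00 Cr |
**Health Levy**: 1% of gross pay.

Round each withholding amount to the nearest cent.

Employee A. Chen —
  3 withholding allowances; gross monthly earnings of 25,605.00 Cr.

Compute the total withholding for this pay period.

Canton Income Tax: taxable = 25,605.00 Cr − 3×760.00 Cr = 23,325.00 Cr
  928.48 Cr + 16.75% × (23,325.00 Cr − 16,400.00 Cr) = 928.48 Cr + 16.75% × 6,925.00 Cr = 2,088.42 Cr
Health Levy: 1% × 25,605.00 Cr = 256.05 Cr
Total: 2,088.42 Cr + 256.05 Cr = 2,344.47 Cr

2,344.47 Cr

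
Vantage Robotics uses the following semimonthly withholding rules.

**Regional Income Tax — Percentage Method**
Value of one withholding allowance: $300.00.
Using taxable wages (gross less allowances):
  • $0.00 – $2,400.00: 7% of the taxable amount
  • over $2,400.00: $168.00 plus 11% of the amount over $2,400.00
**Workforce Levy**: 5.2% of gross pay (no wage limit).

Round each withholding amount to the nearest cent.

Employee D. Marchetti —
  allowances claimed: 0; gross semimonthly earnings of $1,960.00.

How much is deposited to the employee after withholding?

Regional Income Tax: taxable = $1,960.00
  7% × $1,960.00 = $137.20
Workforce Levy: 5.2% × $1,960.00 = $101.92
Total withheld: $137.20 + $101.92 = $239.12
Net pay: $1,960.00 − $239.12 = $1,720.88

$1,720.88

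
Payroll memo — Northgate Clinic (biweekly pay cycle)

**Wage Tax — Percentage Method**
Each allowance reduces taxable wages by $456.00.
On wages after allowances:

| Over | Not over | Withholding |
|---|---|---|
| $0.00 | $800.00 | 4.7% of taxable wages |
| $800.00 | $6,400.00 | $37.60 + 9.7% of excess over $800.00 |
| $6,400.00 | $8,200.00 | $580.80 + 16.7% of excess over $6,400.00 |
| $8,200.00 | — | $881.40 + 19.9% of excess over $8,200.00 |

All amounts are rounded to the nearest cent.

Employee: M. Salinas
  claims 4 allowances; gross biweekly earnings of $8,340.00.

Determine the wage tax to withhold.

$600.17

Wage Tax: taxable = $8,340.00 − 4×$456.00 = $6,516.00
  $580.80 + 16.7% × ($6,516.00 − $6,400.00) = $580.80 + 16.7% × $116.00 = $600.17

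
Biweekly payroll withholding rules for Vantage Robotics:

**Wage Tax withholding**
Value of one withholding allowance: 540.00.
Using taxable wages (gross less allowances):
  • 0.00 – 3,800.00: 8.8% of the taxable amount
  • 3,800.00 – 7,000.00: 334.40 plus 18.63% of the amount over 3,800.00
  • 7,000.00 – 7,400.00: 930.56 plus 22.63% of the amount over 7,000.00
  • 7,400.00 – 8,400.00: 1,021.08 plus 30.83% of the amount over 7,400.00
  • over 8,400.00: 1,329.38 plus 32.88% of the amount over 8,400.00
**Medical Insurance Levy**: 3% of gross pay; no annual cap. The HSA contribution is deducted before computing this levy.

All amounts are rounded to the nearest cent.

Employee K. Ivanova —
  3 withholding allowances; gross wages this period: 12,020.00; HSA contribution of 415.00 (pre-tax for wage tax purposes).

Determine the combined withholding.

2,198.68

Wage Tax: taxable = 12,020.00 − 415.00 − 3×540.00 = 9,985.00
  1,329.38 + 32.88% × (9,985.00 − 8,400.00) = 1,329.38 + 32.88% × 1,585.00 = 1,850.53
Medical Insurance Levy: 3% × 11,605.00 = 348.15
Total: 1,850.53 + 348.15 = 2,198.68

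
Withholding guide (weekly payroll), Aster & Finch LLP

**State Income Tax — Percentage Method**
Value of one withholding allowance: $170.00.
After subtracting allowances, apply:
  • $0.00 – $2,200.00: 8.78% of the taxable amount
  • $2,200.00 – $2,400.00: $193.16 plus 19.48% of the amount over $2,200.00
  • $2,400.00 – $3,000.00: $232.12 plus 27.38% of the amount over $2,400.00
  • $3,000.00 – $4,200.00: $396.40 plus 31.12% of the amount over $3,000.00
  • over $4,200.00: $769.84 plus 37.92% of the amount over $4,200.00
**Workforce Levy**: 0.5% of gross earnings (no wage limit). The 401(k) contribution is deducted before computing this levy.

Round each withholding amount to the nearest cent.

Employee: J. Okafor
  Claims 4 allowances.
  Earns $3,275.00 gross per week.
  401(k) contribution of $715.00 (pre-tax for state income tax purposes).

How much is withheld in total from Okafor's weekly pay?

State Income Tax: taxable = $3,275.00 − $715.00 − 4×$170.00 = $1,880.00
  8.78% × $1,880.00 = $165.06
Workforce Levy: 0.5% × $2,560.00 = $12.80
Total: $165.06 + $12.80 = $177.86

$177.86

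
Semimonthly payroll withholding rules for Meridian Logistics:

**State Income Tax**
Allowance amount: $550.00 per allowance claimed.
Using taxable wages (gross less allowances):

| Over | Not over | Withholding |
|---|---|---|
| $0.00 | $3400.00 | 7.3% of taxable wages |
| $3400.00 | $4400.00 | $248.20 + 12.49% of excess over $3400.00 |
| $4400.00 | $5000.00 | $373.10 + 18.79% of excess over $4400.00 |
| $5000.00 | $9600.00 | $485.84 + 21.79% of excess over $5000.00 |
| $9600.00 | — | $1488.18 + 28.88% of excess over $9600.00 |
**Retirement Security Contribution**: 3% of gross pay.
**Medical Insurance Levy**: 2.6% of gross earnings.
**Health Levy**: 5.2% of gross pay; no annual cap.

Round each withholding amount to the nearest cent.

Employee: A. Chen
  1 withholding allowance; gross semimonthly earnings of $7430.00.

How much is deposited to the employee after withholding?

$5732.07

State Income Tax: taxable = $7430.00 − 1×$550.00 = $6880.00
  $485.84 + 21.79% × ($6880.00 − $5000.00) = $485.84 + 21.79% × $1880.00 = $895.49
Retirement Security Contribution: 3% × $7430.00 = $222.90
Medical Insurance Levy: 2.6% × $7430.00 = $193.18
Health Levy: 5.2% × $7430.00 = $386.36
Total withheld: $895.49 + $222.90 + $193.18 + $386.36 = $1697.93
Net pay: $7430.00 − $1697.93 = $5732.07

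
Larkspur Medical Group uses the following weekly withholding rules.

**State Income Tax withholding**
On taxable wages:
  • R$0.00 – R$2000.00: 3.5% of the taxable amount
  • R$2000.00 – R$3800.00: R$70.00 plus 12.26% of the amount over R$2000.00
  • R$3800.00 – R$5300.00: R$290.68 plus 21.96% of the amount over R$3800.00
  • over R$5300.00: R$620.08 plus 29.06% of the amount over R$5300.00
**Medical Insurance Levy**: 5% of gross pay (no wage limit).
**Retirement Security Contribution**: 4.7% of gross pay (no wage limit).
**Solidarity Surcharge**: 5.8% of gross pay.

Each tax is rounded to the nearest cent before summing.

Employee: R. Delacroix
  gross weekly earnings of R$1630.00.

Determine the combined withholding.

R$309.70

State Income Tax: taxable = R$1630.00
  3.5% × R$1630.00 = R$57.05
Medical Insurance Levy: 5% × R$1630.00 = R$81.50
Retirement Security Contribution: 4.7% × R$1630.00 = R$76.61
Solidarity Surcharge: 5.8% × R$1630.00 = R$94.54
Total: R$57.05 + R$81.50 + R$76.61 + R$94.54 = R$309.70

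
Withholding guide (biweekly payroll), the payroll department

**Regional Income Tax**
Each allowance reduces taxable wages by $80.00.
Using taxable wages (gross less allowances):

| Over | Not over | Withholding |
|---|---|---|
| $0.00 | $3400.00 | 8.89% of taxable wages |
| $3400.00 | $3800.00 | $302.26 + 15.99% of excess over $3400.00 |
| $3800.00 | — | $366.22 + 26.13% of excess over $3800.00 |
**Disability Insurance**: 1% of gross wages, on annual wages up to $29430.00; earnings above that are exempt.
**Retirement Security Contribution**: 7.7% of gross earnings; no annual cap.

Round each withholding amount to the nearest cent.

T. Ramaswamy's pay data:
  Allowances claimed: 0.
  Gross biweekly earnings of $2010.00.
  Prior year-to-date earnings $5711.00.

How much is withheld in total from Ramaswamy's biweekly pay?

$353.56

Regional Income Tax: taxable = $2010.00
  8.89% × $2010.00 = $178.69
Disability Insurance: 1% × $2010.00 = $20.10
Retirement Security Contribution: 7.7% × $2010.00 = $154.77
Total: $178.69 + $20.10 + $154.77 = $353.56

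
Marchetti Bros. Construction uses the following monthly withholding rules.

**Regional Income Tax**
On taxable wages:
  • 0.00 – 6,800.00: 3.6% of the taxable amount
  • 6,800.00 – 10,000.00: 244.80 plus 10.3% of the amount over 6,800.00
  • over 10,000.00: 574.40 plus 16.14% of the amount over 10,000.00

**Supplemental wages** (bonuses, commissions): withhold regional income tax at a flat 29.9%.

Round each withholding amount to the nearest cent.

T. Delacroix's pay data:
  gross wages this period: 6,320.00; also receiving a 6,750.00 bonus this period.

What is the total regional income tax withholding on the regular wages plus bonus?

2,245.77

Regional Income Tax: taxable = 6,320.00
  3.6% × 6,320.00 = 227.52
Supplemental (29.9% flat on bonus): 29.9% × 6,750.00 = 2,018.25
Total regional income tax: 227.52 + 2,018.25 = 2,245.77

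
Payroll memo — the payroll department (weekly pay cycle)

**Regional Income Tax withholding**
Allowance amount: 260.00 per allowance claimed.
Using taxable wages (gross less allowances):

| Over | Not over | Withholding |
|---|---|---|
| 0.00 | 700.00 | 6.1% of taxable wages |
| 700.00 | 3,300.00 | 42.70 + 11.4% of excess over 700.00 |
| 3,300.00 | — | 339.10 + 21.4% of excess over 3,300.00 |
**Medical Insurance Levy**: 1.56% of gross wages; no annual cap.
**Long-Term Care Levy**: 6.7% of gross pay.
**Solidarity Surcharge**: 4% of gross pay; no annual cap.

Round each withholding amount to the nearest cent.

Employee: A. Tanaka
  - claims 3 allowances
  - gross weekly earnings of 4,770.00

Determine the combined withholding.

Regional Income Tax: taxable = 4,770.00 − 3×260.00 = 3,990.00
  339.10 + 21.4% × (3,990.00 − 3,300.00) = 339.10 + 21.4% × 690.00 = 486.76
Medical Insurance Levy: 1.56% × 4,770.00 = 74.41
Long-Term Care Levy: 6.7% × 4,770.00 = 319.59
Solidarity Surcharge: 4% × 4,770.00 = 190.80
Total: 486.76 + 74.41 + 319.59 + 190.80 = 1,071.56

1,071.56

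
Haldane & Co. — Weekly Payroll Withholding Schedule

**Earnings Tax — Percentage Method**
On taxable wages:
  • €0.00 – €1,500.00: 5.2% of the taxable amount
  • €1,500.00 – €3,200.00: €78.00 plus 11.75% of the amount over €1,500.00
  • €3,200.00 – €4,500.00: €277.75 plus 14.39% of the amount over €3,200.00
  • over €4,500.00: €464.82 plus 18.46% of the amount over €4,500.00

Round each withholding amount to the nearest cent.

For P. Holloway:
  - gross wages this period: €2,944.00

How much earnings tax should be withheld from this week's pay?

Earnings Tax: taxable = €2,944.00
  €78.00 + 11.75% × (€2,944.00 − €1,500.00) = €78.00 + 11.75% × €1,444.00 = €247.67

€247.67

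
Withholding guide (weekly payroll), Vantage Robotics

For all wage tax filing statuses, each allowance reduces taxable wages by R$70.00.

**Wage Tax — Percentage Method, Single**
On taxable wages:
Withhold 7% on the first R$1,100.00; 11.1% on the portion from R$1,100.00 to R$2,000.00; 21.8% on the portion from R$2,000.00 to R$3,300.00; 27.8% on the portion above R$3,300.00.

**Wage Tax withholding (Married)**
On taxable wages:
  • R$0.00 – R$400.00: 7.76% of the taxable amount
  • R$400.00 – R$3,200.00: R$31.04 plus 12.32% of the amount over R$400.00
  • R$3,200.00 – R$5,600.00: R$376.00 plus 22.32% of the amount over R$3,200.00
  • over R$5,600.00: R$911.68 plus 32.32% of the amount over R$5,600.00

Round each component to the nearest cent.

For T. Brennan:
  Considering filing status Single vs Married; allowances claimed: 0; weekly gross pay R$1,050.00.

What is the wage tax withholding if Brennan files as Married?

Wage Tax (Married): taxable = R$1,050.00
  R$31.04 + 12.32% × (R$1,050.00 − R$400.00) = R$31.04 + 12.32% × R$650.00 = R$111.12

R$111.12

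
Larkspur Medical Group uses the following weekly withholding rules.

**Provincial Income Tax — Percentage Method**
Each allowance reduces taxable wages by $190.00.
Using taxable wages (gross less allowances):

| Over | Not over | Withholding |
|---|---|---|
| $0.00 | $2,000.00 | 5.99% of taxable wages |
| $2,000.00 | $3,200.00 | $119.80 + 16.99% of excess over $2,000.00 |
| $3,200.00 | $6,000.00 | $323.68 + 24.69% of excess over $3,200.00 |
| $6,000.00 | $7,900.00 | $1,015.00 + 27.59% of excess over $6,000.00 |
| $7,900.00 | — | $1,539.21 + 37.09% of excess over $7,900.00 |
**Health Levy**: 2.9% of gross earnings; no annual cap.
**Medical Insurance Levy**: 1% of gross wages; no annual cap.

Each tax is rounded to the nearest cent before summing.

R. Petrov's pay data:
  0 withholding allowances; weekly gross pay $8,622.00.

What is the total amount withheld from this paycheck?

Provincial Income Tax: taxable = $8,622.00
  $1,539.21 + 37.09% × ($8,622.00 − $7,900.00) = $1,539.21 + 37.09% × $722.00 = $1,807.00
Health Levy: 2.9% × $8,622.00 = $250.04
Medical Insurance Levy: 1% × $8,622.00 = $86.22
Total: $1,807.00 + $250.04 + $86.22 = $2,143.26

$2,143.26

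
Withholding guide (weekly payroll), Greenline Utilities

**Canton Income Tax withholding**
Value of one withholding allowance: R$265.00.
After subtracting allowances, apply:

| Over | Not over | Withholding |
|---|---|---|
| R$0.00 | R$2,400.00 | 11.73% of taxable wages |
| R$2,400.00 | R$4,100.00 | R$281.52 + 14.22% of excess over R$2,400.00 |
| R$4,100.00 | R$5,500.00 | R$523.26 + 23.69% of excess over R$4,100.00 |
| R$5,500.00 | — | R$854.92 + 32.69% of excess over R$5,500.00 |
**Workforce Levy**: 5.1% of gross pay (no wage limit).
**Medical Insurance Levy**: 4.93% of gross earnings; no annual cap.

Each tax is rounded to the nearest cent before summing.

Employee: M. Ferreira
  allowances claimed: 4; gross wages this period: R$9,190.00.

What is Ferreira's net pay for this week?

R$6,553.57

Canton Income Tax: taxable = R$9,190.00 − 4×R$265.00 = R$8,130.00
  R$854.92 + 32.69% × (R$8,130.00 − R$5,500.00) = R$854.92 + 32.69% × R$2,630.00 = R$1,714.67
Workforce Levy: 5.1% × R$9,190.00 = R$468.69
Medical Insurance Levy: 4.93% × R$9,190.00 = R$453.07
Total withheld: R$1,714.67 + R$468.69 + R$453.07 = R$2,636.43
Net pay: R$9,190.00 − R$2,636.43 = R$6,553.57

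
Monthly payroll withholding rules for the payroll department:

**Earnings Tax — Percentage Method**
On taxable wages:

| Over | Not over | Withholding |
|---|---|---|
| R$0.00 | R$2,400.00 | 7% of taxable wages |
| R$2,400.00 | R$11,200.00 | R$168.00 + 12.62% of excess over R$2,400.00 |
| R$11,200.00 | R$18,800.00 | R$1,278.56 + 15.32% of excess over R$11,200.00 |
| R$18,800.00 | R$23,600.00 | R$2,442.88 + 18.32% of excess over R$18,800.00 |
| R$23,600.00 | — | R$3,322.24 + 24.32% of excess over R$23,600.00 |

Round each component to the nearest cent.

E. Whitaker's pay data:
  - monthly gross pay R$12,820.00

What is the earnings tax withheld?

R$1,526.74

Earnings Tax: taxable = R$12,820.00
  R$1,278.56 + 15.32% × (R$12,820.00 − R$11,200.00) = R$1,278.56 + 15.32% × R$1,620.00 = R$1,526.74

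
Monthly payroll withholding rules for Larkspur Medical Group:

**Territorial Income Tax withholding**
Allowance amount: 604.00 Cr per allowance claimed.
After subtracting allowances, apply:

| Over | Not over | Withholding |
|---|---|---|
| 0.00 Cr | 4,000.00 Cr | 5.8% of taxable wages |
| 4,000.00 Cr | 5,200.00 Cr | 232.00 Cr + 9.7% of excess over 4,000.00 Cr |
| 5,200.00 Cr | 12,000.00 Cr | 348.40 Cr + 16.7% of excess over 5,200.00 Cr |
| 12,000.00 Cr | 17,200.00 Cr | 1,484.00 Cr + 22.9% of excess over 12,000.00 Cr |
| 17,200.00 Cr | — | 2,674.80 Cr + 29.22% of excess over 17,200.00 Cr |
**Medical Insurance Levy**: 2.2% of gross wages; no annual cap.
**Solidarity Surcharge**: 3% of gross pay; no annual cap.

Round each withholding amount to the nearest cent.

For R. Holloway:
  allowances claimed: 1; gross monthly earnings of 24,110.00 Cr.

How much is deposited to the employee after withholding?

Territorial Income Tax: taxable = 24,110.00 Cr − 1×604.00 Cr = 23,506.00 Cr
  2,674.80 Cr + 29.22% × (23,506.00 Cr − 17,200.00 Cr) = 2,674.80 Cr + 29.22% × 6,306.00 Cr = 4,517.41 Cr
Medical Insurance Levy: 2.2% × 24,110.00 Cr = 530.42 Cr
Solidarity Surcharge: 3% × 24,110.00 Cr = 723.30 Cr
Total withheld: 4,517.41 Cr + 530.42 Cr + 723.30 Cr = 5,771.13 Cr
Net pay: 24,110.00 Cr − 5,771.13 Cr = 18,338.87 Cr

18,338.87 Cr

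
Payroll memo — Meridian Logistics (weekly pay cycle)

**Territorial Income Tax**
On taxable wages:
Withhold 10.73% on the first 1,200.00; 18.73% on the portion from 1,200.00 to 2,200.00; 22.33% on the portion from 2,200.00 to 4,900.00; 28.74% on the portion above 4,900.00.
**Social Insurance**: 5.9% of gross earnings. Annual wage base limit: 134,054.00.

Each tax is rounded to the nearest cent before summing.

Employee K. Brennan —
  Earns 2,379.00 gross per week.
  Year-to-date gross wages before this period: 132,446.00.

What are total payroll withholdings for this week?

450.90

Territorial Income Tax: taxable = 2,379.00
  316.06 + 22.33% × (2,379.00 − 2,200.00) = 316.06 + 22.33% × 179.00 = 356.03
Social Insurance: cap 134,054.00 − YTD 132,446.00 = 1,608.00 subject; 5.9% × 1,608.00 = 94.87
Total: 356.03 + 94.87 = 450.90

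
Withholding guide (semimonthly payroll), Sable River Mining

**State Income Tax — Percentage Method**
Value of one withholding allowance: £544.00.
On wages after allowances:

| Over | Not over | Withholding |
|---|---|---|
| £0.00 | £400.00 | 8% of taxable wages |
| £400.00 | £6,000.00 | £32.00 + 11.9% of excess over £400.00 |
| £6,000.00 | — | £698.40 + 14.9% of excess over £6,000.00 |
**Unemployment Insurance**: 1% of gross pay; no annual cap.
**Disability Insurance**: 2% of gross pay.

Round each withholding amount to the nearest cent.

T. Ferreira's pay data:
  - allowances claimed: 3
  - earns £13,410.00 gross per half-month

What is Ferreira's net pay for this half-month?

£11,448.38

State Income Tax: taxable = £13,410.00 − 3×£544.00 = £11,778.00
  £698.40 + 14.9% × (£11,778.00 − £6,000.00) = £698.40 + 14.9% × £5,778.00 = £1,559.32
Unemployment Insurance: 1% × £13,410.00 = £134.10
Disability Insurance: 2% × £13,410.00 = £268.20
Total withheld: £1,559.32 + £134.10 + £268.20 = £1,961.62
Net pay: £13,410.00 − £1,961.62 = £11,448.38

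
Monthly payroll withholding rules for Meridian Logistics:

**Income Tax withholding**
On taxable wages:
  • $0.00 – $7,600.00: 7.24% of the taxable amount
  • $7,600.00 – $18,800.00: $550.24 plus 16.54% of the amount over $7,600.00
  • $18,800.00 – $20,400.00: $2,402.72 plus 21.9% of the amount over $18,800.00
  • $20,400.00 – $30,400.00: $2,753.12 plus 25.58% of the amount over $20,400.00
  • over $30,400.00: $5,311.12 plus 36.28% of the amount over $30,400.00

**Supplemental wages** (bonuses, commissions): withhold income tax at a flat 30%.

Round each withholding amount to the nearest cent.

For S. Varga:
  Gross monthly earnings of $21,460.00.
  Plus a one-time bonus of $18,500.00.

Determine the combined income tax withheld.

$8,574.27

Income Tax: taxable = $21,460.00
  $2,753.12 + 25.58% × ($21,460.00 − $20,400.00) = $2,753.12 + 25.58% × $1,060.00 = $3,024.27
Supplemental (30% flat on bonus): 30% × $18,500.00 = $5,550.00
Total income tax: $3,024.27 + $5,550.00 = $8,574.27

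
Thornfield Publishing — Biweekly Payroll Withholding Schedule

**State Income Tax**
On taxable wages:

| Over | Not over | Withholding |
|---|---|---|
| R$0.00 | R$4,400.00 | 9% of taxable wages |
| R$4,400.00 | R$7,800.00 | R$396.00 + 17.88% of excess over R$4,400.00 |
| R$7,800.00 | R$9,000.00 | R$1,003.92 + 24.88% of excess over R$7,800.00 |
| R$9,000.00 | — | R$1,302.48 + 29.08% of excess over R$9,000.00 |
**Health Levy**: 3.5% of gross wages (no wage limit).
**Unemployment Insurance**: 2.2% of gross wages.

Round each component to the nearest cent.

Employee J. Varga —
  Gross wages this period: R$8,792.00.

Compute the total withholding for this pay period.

State Income Tax: taxable = R$8,792.00
  R$1,003.92 + 24.88% × (R$8,792.00 − R$7,800.00) = R$1,003.92 + 24.88% × R$992.00 = R$1,250.73
Health Levy: 3.5% × R$8,792.00 = R$307.72
Unemployment Insurance: 2.2% × R$8,792.00 = R$193.42
Total: R$1,250.73 + R$307.72 + R$193.42 = R$1,751.87

R$1,751.87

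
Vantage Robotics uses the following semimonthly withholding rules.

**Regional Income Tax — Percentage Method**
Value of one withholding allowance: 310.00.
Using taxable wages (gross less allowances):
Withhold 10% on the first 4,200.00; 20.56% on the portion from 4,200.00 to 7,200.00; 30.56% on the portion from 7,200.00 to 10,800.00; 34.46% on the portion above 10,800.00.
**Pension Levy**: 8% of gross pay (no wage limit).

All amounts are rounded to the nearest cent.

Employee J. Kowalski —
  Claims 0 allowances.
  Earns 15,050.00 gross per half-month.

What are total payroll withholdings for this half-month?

Regional Income Tax: taxable = 15,050.00
  2,136.96 + 34.46% × (15,050.00 − 10,800.00) = 2,136.96 + 34.46% × 4,250.00 = 3,601.51
Pension Levy: 8% × 15,050.00 = 1,204.00
Total: 3,601.51 + 1,204.00 = 4,805.51

4,805.51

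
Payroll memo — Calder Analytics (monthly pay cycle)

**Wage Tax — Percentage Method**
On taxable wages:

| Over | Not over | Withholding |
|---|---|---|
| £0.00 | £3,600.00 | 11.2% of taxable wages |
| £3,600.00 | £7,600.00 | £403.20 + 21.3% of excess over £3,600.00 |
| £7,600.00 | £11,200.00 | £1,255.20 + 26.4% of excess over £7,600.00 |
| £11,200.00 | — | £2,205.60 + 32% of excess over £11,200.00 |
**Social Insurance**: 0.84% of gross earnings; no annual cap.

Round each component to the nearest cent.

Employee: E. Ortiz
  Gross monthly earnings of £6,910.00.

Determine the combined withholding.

£1,166.27

Wage Tax: taxable = £6,910.00
  £403.20 + 21.3% × (£6,910.00 − £3,600.00) = £403.20 + 21.3% × £3,310.00 = £1,108.23
Social Insurance: 0.84% × £6,910.00 = £58.04
Total: £1,108.23 + £58.04 = £1,166.27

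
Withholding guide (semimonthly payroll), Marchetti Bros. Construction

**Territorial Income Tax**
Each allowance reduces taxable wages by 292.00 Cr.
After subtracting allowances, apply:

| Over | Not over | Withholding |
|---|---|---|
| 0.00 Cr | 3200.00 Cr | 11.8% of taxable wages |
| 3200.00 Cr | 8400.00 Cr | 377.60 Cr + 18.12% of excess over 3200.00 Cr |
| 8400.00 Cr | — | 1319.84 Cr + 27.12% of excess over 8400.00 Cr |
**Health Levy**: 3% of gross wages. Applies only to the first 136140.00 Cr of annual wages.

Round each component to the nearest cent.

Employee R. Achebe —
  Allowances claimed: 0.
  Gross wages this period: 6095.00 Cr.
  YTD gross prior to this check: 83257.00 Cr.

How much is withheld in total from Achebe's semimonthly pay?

1085.02 Cr

Territorial Income Tax: taxable = 6095.00 Cr
  377.60 Cr + 18.12% × (6095.00 Cr − 3200.00 Cr) = 377.60 Cr + 18.12% × 2895.00 Cr = 902.17 Cr
Health Levy: 3% × 6095.00 Cr = 182.85 Cr
Total: 902.17 Cr + 182.85 Cr = 1085.02 Cr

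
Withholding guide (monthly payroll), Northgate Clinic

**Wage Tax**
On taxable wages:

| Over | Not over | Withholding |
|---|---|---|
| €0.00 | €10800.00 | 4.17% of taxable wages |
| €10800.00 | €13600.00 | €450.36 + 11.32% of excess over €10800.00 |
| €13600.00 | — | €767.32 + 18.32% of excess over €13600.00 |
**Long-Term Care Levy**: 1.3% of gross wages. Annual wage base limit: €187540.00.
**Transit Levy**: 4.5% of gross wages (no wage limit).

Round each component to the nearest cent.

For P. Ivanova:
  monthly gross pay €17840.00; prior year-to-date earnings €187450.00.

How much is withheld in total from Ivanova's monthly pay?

€2348.06

Wage Tax: taxable = €17840.00
  €767.32 + 18.32% × (€17840.00 − €13600.00) = €767.32 + 18.32% × €4240.00 = €1544.09
Long-Term Care Levy: cap €187540.00 − YTD €187450.00 = €90.00 subject; 1.3% × €90.00 = €1.17
Transit Levy: 4.5% × €17840.00 = €802.80
Total: €1544.09 + €1.17 + €802.80 = €2348.06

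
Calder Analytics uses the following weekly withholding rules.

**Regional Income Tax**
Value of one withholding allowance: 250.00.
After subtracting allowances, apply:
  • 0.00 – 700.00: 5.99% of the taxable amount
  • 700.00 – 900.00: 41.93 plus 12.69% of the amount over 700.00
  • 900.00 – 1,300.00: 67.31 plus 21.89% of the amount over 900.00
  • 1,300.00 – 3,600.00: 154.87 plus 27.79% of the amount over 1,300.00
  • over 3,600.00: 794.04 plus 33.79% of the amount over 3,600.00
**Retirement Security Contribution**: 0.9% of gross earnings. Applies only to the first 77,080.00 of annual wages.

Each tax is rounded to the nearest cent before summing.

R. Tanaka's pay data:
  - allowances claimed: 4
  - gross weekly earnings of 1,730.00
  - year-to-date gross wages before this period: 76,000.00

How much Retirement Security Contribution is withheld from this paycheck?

Retirement Security Contribution: cap 77,080.00 − YTD 76,000.00 = 1,080.00 subject; 0.9% × 1,080.00 = 9.72

9.72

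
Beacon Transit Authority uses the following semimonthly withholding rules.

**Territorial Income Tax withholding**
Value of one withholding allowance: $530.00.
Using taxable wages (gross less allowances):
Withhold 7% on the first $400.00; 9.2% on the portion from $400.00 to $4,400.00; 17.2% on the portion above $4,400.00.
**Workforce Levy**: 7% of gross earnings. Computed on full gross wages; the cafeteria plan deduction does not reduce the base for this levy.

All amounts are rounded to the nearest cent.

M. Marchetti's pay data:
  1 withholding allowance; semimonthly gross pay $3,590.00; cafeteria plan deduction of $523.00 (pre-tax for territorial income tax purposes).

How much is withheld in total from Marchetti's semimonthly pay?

Territorial Income Tax: taxable = $3,590.00 − $523.00 − 1×$530.00 = $2,537.00
  $28.00 + 9.2% × ($2,537.00 − $400.00) = $28.00 + 9.2% × $2,137.00 = $224.60
Workforce Levy: 7% × $3,590.00 = $251.30
Total: $224.60 + $251.30 = $475.90

$475.90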